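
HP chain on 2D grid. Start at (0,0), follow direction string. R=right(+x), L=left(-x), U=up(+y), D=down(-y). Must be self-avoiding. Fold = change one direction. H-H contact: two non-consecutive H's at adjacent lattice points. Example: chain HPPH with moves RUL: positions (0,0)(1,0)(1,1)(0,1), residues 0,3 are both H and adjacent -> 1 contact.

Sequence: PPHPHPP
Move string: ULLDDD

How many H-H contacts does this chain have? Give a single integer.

Answer: 0

Derivation:
Positions: [(0, 0), (0, 1), (-1, 1), (-2, 1), (-2, 0), (-2, -1), (-2, -2)]
No H-H contacts found.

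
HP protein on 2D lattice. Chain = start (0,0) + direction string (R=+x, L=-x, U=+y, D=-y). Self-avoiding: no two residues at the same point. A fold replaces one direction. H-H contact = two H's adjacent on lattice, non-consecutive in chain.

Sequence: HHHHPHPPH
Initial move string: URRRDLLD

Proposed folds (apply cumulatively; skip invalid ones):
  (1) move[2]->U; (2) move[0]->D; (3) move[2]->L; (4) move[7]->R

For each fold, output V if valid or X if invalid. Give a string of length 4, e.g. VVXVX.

Initial: URRRDLLD -> [(0, 0), (0, 1), (1, 1), (2, 1), (3, 1), (3, 0), (2, 0), (1, 0), (1, -1)]
Fold 1: move[2]->U => URURDLLD INVALID (collision), skipped
Fold 2: move[0]->D => DRRRDLLD VALID
Fold 3: move[2]->L => DRLRDLLD INVALID (collision), skipped
Fold 4: move[7]->R => DRRRDLLR INVALID (collision), skipped

Answer: XVXX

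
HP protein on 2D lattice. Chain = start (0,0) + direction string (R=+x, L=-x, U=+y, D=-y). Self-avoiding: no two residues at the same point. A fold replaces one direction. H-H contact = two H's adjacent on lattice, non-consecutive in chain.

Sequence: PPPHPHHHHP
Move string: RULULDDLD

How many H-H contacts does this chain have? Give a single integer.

Positions: [(0, 0), (1, 0), (1, 1), (0, 1), (0, 2), (-1, 2), (-1, 1), (-1, 0), (-2, 0), (-2, -1)]
H-H contact: residue 3 @(0,1) - residue 6 @(-1, 1)

Answer: 1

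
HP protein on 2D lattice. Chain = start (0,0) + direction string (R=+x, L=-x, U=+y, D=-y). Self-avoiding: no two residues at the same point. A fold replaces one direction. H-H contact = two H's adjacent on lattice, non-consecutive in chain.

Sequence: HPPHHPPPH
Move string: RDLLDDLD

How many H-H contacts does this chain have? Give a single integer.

Positions: [(0, 0), (1, 0), (1, -1), (0, -1), (-1, -1), (-1, -2), (-1, -3), (-2, -3), (-2, -4)]
H-H contact: residue 0 @(0,0) - residue 3 @(0, -1)

Answer: 1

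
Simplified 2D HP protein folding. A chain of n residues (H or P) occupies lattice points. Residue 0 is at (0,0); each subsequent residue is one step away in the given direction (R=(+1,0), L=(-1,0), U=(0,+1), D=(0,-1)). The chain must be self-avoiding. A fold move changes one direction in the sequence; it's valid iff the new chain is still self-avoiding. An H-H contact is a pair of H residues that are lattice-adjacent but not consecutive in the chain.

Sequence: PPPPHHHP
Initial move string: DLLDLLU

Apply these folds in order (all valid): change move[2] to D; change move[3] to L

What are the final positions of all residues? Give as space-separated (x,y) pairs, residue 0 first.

Initial moves: DLLDLLU
Fold: move[2]->D => DLDDLLU (positions: [(0, 0), (0, -1), (-1, -1), (-1, -2), (-1, -3), (-2, -3), (-3, -3), (-3, -2)])
Fold: move[3]->L => DLDLLLU (positions: [(0, 0), (0, -1), (-1, -1), (-1, -2), (-2, -2), (-3, -2), (-4, -2), (-4, -1)])

Answer: (0,0) (0,-1) (-1,-1) (-1,-2) (-2,-2) (-3,-2) (-4,-2) (-4,-1)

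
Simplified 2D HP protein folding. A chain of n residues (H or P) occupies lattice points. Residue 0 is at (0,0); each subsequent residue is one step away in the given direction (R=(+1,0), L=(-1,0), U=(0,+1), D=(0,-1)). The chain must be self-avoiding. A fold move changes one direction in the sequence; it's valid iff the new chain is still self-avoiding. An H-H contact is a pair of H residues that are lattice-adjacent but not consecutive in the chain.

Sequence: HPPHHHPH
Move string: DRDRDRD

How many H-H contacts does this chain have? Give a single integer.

Answer: 0

Derivation:
Positions: [(0, 0), (0, -1), (1, -1), (1, -2), (2, -2), (2, -3), (3, -3), (3, -4)]
No H-H contacts found.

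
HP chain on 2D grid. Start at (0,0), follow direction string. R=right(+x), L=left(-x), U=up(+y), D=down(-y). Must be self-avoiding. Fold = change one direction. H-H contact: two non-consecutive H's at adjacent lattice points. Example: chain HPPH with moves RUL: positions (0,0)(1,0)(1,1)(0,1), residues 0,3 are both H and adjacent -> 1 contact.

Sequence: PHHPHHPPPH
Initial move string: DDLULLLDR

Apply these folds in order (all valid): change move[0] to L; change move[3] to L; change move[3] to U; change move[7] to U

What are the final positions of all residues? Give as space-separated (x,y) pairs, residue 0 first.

Answer: (0,0) (-1,0) (-1,-1) (-2,-1) (-2,0) (-3,0) (-4,0) (-5,0) (-5,1) (-4,1)

Derivation:
Initial moves: DDLULLLDR
Fold: move[0]->L => LDLULLLDR (positions: [(0, 0), (-1, 0), (-1, -1), (-2, -1), (-2, 0), (-3, 0), (-4, 0), (-5, 0), (-5, -1), (-4, -1)])
Fold: move[3]->L => LDLLLLLDR (positions: [(0, 0), (-1, 0), (-1, -1), (-2, -1), (-3, -1), (-4, -1), (-5, -1), (-6, -1), (-6, -2), (-5, -2)])
Fold: move[3]->U => LDLULLLDR (positions: [(0, 0), (-1, 0), (-1, -1), (-2, -1), (-2, 0), (-3, 0), (-4, 0), (-5, 0), (-5, -1), (-4, -1)])
Fold: move[7]->U => LDLULLLUR (positions: [(0, 0), (-1, 0), (-1, -1), (-2, -1), (-2, 0), (-3, 0), (-4, 0), (-5, 0), (-5, 1), (-4, 1)])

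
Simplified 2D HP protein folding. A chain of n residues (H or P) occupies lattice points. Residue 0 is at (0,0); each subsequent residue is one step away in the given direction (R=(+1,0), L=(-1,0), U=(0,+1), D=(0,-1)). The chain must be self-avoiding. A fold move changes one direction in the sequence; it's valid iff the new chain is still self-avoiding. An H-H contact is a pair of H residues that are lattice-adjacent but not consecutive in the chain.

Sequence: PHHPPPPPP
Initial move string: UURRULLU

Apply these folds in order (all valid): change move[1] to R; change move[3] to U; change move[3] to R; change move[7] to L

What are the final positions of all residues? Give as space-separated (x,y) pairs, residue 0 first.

Answer: (0,0) (0,1) (1,1) (2,1) (3,1) (3,2) (2,2) (1,2) (0,2)

Derivation:
Initial moves: UURRULLU
Fold: move[1]->R => URRRULLU (positions: [(0, 0), (0, 1), (1, 1), (2, 1), (3, 1), (3, 2), (2, 2), (1, 2), (1, 3)])
Fold: move[3]->U => URRUULLU (positions: [(0, 0), (0, 1), (1, 1), (2, 1), (2, 2), (2, 3), (1, 3), (0, 3), (0, 4)])
Fold: move[3]->R => URRRULLU (positions: [(0, 0), (0, 1), (1, 1), (2, 1), (3, 1), (3, 2), (2, 2), (1, 2), (1, 3)])
Fold: move[7]->L => URRRULLL (positions: [(0, 0), (0, 1), (1, 1), (2, 1), (3, 1), (3, 2), (2, 2), (1, 2), (0, 2)])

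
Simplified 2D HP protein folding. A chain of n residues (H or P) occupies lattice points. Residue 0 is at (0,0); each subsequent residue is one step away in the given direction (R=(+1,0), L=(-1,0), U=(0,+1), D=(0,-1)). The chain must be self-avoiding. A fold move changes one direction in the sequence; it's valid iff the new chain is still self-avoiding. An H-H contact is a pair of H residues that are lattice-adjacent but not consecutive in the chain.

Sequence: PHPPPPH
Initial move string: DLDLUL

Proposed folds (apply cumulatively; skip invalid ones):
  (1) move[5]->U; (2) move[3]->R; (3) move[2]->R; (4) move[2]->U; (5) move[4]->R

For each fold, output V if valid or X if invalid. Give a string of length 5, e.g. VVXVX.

Answer: VXXVX

Derivation:
Initial: DLDLUL -> [(0, 0), (0, -1), (-1, -1), (-1, -2), (-2, -2), (-2, -1), (-3, -1)]
Fold 1: move[5]->U => DLDLUU VALID
Fold 2: move[3]->R => DLDRUU INVALID (collision), skipped
Fold 3: move[2]->R => DLRLUU INVALID (collision), skipped
Fold 4: move[2]->U => DLULUU VALID
Fold 5: move[4]->R => DLULRU INVALID (collision), skipped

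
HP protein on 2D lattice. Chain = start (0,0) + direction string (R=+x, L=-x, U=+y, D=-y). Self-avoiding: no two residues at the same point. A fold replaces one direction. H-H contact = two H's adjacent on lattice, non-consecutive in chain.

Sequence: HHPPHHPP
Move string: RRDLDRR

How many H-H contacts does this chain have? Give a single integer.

Positions: [(0, 0), (1, 0), (2, 0), (2, -1), (1, -1), (1, -2), (2, -2), (3, -2)]
H-H contact: residue 1 @(1,0) - residue 4 @(1, -1)

Answer: 1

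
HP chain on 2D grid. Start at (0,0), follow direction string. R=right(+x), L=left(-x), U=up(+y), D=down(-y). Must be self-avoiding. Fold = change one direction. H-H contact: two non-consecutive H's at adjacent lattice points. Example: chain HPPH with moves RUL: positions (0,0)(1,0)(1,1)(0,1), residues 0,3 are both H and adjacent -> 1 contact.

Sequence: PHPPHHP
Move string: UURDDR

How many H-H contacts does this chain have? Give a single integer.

Answer: 1

Derivation:
Positions: [(0, 0), (0, 1), (0, 2), (1, 2), (1, 1), (1, 0), (2, 0)]
H-H contact: residue 1 @(0,1) - residue 4 @(1, 1)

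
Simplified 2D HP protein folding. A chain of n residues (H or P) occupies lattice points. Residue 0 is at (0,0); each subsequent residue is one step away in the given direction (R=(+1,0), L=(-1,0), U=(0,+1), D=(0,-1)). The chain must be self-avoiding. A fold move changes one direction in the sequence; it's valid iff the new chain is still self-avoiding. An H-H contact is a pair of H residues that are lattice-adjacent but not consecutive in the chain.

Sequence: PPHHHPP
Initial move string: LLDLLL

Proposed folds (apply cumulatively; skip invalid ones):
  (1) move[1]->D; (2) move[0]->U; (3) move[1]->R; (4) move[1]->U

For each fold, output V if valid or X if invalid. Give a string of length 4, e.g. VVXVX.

Answer: VXXX

Derivation:
Initial: LLDLLL -> [(0, 0), (-1, 0), (-2, 0), (-2, -1), (-3, -1), (-4, -1), (-5, -1)]
Fold 1: move[1]->D => LDDLLL VALID
Fold 2: move[0]->U => UDDLLL INVALID (collision), skipped
Fold 3: move[1]->R => LRDLLL INVALID (collision), skipped
Fold 4: move[1]->U => LUDLLL INVALID (collision), skipped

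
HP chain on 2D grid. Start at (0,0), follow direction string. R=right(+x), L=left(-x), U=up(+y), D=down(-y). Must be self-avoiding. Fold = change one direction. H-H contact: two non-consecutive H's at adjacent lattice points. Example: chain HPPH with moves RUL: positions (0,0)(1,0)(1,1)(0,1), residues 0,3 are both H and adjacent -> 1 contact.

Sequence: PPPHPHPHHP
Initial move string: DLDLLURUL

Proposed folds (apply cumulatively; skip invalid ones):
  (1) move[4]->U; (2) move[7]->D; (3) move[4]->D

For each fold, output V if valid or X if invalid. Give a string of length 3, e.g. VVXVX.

Answer: VXX

Derivation:
Initial: DLDLLURUL -> [(0, 0), (0, -1), (-1, -1), (-1, -2), (-2, -2), (-3, -2), (-3, -1), (-2, -1), (-2, 0), (-3, 0)]
Fold 1: move[4]->U => DLDLUURUL VALID
Fold 2: move[7]->D => DLDLUURDL INVALID (collision), skipped
Fold 3: move[4]->D => DLDLDURUL INVALID (collision), skipped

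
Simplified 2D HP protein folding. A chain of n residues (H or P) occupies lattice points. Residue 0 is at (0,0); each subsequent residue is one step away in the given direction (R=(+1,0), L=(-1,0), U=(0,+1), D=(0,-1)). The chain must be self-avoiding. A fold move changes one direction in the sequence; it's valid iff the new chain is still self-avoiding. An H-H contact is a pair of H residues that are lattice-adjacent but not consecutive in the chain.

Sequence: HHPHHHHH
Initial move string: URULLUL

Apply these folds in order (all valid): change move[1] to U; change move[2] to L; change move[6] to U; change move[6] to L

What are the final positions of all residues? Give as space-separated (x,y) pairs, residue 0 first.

Answer: (0,0) (0,1) (0,2) (-1,2) (-2,2) (-3,2) (-3,3) (-4,3)

Derivation:
Initial moves: URULLUL
Fold: move[1]->U => UUULLUL (positions: [(0, 0), (0, 1), (0, 2), (0, 3), (-1, 3), (-2, 3), (-2, 4), (-3, 4)])
Fold: move[2]->L => UULLLUL (positions: [(0, 0), (0, 1), (0, 2), (-1, 2), (-2, 2), (-3, 2), (-3, 3), (-4, 3)])
Fold: move[6]->U => UULLLUU (positions: [(0, 0), (0, 1), (0, 2), (-1, 2), (-2, 2), (-3, 2), (-3, 3), (-3, 4)])
Fold: move[6]->L => UULLLUL (positions: [(0, 0), (0, 1), (0, 2), (-1, 2), (-2, 2), (-3, 2), (-3, 3), (-4, 3)])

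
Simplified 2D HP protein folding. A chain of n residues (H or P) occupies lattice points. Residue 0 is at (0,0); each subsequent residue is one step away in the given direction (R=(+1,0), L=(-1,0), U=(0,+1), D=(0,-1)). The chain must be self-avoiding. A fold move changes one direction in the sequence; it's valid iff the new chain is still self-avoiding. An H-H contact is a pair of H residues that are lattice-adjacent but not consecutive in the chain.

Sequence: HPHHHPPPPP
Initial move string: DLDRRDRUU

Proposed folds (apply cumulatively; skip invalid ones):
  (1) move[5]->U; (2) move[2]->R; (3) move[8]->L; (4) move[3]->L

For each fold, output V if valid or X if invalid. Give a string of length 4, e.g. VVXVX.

Answer: VXVX

Derivation:
Initial: DLDRRDRUU -> [(0, 0), (0, -1), (-1, -1), (-1, -2), (0, -2), (1, -2), (1, -3), (2, -3), (2, -2), (2, -1)]
Fold 1: move[5]->U => DLDRRURUU VALID
Fold 2: move[2]->R => DLRRRURUU INVALID (collision), skipped
Fold 3: move[8]->L => DLDRRURUL VALID
Fold 4: move[3]->L => DLDLRURUL INVALID (collision), skipped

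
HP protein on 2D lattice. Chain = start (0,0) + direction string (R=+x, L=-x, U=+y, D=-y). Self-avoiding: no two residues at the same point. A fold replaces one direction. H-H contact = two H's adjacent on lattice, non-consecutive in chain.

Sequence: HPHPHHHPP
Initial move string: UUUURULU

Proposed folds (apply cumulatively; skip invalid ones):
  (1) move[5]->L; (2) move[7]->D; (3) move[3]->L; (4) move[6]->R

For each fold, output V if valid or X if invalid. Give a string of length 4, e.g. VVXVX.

Answer: XXXV

Derivation:
Initial: UUUURULU -> [(0, 0), (0, 1), (0, 2), (0, 3), (0, 4), (1, 4), (1, 5), (0, 5), (0, 6)]
Fold 1: move[5]->L => UUUURLLU INVALID (collision), skipped
Fold 2: move[7]->D => UUUURULD INVALID (collision), skipped
Fold 3: move[3]->L => UUULRULU INVALID (collision), skipped
Fold 4: move[6]->R => UUUURURU VALID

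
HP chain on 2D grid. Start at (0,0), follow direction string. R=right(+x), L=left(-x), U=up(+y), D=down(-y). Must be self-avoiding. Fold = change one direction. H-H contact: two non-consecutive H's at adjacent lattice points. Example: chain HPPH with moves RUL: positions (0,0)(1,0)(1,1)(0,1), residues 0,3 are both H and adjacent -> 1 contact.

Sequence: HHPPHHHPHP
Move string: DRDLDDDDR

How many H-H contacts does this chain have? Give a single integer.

Answer: 1

Derivation:
Positions: [(0, 0), (0, -1), (1, -1), (1, -2), (0, -2), (0, -3), (0, -4), (0, -5), (0, -6), (1, -6)]
H-H contact: residue 1 @(0,-1) - residue 4 @(0, -2)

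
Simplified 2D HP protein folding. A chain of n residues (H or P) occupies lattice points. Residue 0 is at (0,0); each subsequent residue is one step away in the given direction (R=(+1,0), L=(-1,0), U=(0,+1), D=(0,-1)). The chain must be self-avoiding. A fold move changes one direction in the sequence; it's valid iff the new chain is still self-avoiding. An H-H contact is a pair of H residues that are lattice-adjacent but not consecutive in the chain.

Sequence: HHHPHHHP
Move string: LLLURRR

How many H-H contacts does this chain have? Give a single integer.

Answer: 2

Derivation:
Positions: [(0, 0), (-1, 0), (-2, 0), (-3, 0), (-3, 1), (-2, 1), (-1, 1), (0, 1)]
H-H contact: residue 1 @(-1,0) - residue 6 @(-1, 1)
H-H contact: residue 2 @(-2,0) - residue 5 @(-2, 1)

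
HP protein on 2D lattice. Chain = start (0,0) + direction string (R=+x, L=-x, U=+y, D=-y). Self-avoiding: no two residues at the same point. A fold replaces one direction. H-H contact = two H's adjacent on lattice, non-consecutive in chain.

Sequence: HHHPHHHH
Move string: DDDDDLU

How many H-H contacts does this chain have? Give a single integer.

Answer: 1

Derivation:
Positions: [(0, 0), (0, -1), (0, -2), (0, -3), (0, -4), (0, -5), (-1, -5), (-1, -4)]
H-H contact: residue 4 @(0,-4) - residue 7 @(-1, -4)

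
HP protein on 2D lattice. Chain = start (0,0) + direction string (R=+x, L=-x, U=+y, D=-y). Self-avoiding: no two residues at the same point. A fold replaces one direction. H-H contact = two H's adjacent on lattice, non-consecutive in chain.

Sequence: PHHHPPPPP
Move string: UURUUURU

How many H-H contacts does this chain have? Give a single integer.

Answer: 0

Derivation:
Positions: [(0, 0), (0, 1), (0, 2), (1, 2), (1, 3), (1, 4), (1, 5), (2, 5), (2, 6)]
No H-H contacts found.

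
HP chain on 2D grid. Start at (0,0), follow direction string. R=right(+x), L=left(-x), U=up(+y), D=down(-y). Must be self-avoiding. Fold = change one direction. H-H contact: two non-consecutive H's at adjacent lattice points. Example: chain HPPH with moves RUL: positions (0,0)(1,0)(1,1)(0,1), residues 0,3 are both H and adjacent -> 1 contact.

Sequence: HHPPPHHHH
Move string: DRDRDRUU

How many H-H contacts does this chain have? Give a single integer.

Answer: 0

Derivation:
Positions: [(0, 0), (0, -1), (1, -1), (1, -2), (2, -2), (2, -3), (3, -3), (3, -2), (3, -1)]
No H-H contacts found.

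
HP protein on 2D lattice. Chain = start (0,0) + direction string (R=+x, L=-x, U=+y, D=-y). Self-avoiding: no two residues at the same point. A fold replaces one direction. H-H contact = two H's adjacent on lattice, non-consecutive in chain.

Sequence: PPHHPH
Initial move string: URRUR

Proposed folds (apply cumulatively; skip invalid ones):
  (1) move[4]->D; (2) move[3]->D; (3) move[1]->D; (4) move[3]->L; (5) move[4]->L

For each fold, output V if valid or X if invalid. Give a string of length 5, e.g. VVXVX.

Initial: URRUR -> [(0, 0), (0, 1), (1, 1), (2, 1), (2, 2), (3, 2)]
Fold 1: move[4]->D => URRUD INVALID (collision), skipped
Fold 2: move[3]->D => URRDR VALID
Fold 3: move[1]->D => UDRDR INVALID (collision), skipped
Fold 4: move[3]->L => URRLR INVALID (collision), skipped
Fold 5: move[4]->L => URRDL VALID

Answer: XVXXV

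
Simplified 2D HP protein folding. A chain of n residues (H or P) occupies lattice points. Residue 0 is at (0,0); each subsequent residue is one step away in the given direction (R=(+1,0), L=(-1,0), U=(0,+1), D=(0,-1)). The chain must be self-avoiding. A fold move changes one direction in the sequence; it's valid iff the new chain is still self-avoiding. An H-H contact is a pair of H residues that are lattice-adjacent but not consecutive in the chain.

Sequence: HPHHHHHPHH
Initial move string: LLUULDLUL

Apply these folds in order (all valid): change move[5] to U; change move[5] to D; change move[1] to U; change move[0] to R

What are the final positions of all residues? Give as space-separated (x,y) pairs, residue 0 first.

Initial moves: LLUULDLUL
Fold: move[5]->U => LLUULULUL (positions: [(0, 0), (-1, 0), (-2, 0), (-2, 1), (-2, 2), (-3, 2), (-3, 3), (-4, 3), (-4, 4), (-5, 4)])
Fold: move[5]->D => LLUULDLUL (positions: [(0, 0), (-1, 0), (-2, 0), (-2, 1), (-2, 2), (-3, 2), (-3, 1), (-4, 1), (-4, 2), (-5, 2)])
Fold: move[1]->U => LUUULDLUL (positions: [(0, 0), (-1, 0), (-1, 1), (-1, 2), (-1, 3), (-2, 3), (-2, 2), (-3, 2), (-3, 3), (-4, 3)])
Fold: move[0]->R => RUUULDLUL (positions: [(0, 0), (1, 0), (1, 1), (1, 2), (1, 3), (0, 3), (0, 2), (-1, 2), (-1, 3), (-2, 3)])

Answer: (0,0) (1,0) (1,1) (1,2) (1,3) (0,3) (0,2) (-1,2) (-1,3) (-2,3)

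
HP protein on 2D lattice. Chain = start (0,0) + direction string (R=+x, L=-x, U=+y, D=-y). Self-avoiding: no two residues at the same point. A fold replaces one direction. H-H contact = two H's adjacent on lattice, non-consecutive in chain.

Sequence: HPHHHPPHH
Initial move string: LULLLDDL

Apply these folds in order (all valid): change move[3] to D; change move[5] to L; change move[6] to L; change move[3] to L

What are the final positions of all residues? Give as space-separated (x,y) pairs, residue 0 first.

Initial moves: LULLLDDL
Fold: move[3]->D => LULDLDDL (positions: [(0, 0), (-1, 0), (-1, 1), (-2, 1), (-2, 0), (-3, 0), (-3, -1), (-3, -2), (-4, -2)])
Fold: move[5]->L => LULDLLDL (positions: [(0, 0), (-1, 0), (-1, 1), (-2, 1), (-2, 0), (-3, 0), (-4, 0), (-4, -1), (-5, -1)])
Fold: move[6]->L => LULDLLLL (positions: [(0, 0), (-1, 0), (-1, 1), (-2, 1), (-2, 0), (-3, 0), (-4, 0), (-5, 0), (-6, 0)])
Fold: move[3]->L => LULLLLLL (positions: [(0, 0), (-1, 0), (-1, 1), (-2, 1), (-3, 1), (-4, 1), (-5, 1), (-6, 1), (-7, 1)])

Answer: (0,0) (-1,0) (-1,1) (-2,1) (-3,1) (-4,1) (-5,1) (-6,1) (-7,1)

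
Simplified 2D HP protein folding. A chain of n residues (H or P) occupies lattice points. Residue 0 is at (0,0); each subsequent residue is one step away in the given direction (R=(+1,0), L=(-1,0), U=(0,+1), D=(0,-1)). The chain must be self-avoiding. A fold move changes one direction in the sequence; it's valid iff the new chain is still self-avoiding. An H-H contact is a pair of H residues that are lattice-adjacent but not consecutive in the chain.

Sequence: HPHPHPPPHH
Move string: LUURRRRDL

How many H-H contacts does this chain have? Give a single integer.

Positions: [(0, 0), (-1, 0), (-1, 1), (-1, 2), (0, 2), (1, 2), (2, 2), (3, 2), (3, 1), (2, 1)]
No H-H contacts found.

Answer: 0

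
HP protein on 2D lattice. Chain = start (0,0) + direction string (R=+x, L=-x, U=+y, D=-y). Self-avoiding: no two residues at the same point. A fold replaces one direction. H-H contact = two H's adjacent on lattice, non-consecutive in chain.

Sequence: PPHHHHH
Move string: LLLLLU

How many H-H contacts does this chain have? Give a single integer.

Positions: [(0, 0), (-1, 0), (-2, 0), (-3, 0), (-4, 0), (-5, 0), (-5, 1)]
No H-H contacts found.

Answer: 0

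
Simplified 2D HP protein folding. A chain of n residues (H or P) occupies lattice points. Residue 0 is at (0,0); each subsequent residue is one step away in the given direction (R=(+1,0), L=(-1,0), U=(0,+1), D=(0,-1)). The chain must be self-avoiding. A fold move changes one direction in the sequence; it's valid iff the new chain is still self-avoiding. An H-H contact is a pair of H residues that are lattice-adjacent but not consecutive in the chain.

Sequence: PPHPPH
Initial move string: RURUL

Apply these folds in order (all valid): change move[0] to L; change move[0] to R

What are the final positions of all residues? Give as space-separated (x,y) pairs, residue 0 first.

Answer: (0,0) (1,0) (1,1) (2,1) (2,2) (1,2)

Derivation:
Initial moves: RURUL
Fold: move[0]->L => LURUL (positions: [(0, 0), (-1, 0), (-1, 1), (0, 1), (0, 2), (-1, 2)])
Fold: move[0]->R => RURUL (positions: [(0, 0), (1, 0), (1, 1), (2, 1), (2, 2), (1, 2)])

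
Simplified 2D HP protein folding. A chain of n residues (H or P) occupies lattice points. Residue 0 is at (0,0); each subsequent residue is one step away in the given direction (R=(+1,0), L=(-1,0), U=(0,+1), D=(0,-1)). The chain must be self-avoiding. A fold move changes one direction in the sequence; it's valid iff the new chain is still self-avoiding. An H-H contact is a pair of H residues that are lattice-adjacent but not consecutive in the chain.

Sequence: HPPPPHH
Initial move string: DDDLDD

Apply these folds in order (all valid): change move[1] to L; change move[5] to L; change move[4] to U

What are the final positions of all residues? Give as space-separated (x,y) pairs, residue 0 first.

Answer: (0,0) (0,-1) (-1,-1) (-1,-2) (-2,-2) (-2,-1) (-3,-1)

Derivation:
Initial moves: DDDLDD
Fold: move[1]->L => DLDLDD (positions: [(0, 0), (0, -1), (-1, -1), (-1, -2), (-2, -2), (-2, -3), (-2, -4)])
Fold: move[5]->L => DLDLDL (positions: [(0, 0), (0, -1), (-1, -1), (-1, -2), (-2, -2), (-2, -3), (-3, -3)])
Fold: move[4]->U => DLDLUL (positions: [(0, 0), (0, -1), (-1, -1), (-1, -2), (-2, -2), (-2, -1), (-3, -1)])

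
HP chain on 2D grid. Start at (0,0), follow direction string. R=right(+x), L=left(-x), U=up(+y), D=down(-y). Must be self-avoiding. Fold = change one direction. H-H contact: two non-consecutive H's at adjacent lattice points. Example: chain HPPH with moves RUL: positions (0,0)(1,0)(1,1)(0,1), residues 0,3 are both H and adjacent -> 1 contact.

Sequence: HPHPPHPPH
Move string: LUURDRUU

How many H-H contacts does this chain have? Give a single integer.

Answer: 2

Derivation:
Positions: [(0, 0), (-1, 0), (-1, 1), (-1, 2), (0, 2), (0, 1), (1, 1), (1, 2), (1, 3)]
H-H contact: residue 0 @(0,0) - residue 5 @(0, 1)
H-H contact: residue 2 @(-1,1) - residue 5 @(0, 1)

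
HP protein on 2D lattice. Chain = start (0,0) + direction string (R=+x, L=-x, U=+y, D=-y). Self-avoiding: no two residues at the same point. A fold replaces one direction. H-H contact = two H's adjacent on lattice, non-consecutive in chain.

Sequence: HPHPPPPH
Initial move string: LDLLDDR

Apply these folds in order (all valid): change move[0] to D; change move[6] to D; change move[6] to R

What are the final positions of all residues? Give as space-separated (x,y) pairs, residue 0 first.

Initial moves: LDLLDDR
Fold: move[0]->D => DDLLDDR (positions: [(0, 0), (0, -1), (0, -2), (-1, -2), (-2, -2), (-2, -3), (-2, -4), (-1, -4)])
Fold: move[6]->D => DDLLDDD (positions: [(0, 0), (0, -1), (0, -2), (-1, -2), (-2, -2), (-2, -3), (-2, -4), (-2, -5)])
Fold: move[6]->R => DDLLDDR (positions: [(0, 0), (0, -1), (0, -2), (-1, -2), (-2, -2), (-2, -3), (-2, -4), (-1, -4)])

Answer: (0,0) (0,-1) (0,-2) (-1,-2) (-2,-2) (-2,-3) (-2,-4) (-1,-4)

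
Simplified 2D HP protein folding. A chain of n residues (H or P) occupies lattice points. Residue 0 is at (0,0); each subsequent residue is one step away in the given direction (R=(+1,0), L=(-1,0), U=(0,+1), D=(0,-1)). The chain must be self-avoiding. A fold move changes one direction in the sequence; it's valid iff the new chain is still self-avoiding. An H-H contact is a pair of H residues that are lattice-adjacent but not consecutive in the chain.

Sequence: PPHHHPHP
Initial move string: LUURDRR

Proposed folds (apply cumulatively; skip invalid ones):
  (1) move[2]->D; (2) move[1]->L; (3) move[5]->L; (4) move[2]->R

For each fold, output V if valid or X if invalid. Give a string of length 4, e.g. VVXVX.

Answer: XXXV

Derivation:
Initial: LUURDRR -> [(0, 0), (-1, 0), (-1, 1), (-1, 2), (0, 2), (0, 1), (1, 1), (2, 1)]
Fold 1: move[2]->D => LUDRDRR INVALID (collision), skipped
Fold 2: move[1]->L => LLURDRR INVALID (collision), skipped
Fold 3: move[5]->L => LUURDLR INVALID (collision), skipped
Fold 4: move[2]->R => LURRDRR VALID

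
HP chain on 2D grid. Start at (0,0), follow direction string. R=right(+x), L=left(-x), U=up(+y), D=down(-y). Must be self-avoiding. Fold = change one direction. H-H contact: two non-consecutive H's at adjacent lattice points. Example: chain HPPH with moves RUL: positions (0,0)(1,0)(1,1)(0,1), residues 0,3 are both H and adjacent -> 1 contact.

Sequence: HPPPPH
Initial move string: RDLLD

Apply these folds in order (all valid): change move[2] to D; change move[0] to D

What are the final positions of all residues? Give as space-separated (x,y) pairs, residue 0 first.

Initial moves: RDLLD
Fold: move[2]->D => RDDLD (positions: [(0, 0), (1, 0), (1, -1), (1, -2), (0, -2), (0, -3)])
Fold: move[0]->D => DDDLD (positions: [(0, 0), (0, -1), (0, -2), (0, -3), (-1, -3), (-1, -4)])

Answer: (0,0) (0,-1) (0,-2) (0,-3) (-1,-3) (-1,-4)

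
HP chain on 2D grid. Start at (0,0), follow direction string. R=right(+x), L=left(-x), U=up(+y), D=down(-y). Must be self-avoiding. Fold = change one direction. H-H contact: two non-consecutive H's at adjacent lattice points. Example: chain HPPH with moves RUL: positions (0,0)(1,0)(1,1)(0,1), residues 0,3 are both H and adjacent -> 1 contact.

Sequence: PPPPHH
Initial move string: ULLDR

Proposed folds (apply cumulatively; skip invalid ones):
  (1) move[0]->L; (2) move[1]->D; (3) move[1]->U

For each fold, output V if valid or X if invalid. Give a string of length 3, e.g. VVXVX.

Initial: ULLDR -> [(0, 0), (0, 1), (-1, 1), (-2, 1), (-2, 0), (-1, 0)]
Fold 1: move[0]->L => LLLDR VALID
Fold 2: move[1]->D => LDLDR VALID
Fold 3: move[1]->U => LULDR INVALID (collision), skipped

Answer: VVX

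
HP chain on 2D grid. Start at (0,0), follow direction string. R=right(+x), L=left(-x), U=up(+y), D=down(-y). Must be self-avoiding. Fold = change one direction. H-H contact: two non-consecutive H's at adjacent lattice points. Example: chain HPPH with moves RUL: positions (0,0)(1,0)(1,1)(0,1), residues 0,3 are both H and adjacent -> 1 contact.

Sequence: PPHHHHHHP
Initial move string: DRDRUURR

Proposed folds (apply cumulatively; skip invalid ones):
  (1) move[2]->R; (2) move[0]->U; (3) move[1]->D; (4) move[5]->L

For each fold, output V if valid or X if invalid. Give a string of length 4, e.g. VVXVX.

Initial: DRDRUURR -> [(0, 0), (0, -1), (1, -1), (1, -2), (2, -2), (2, -1), (2, 0), (3, 0), (4, 0)]
Fold 1: move[2]->R => DRRRUURR VALID
Fold 2: move[0]->U => URRRUURR VALID
Fold 3: move[1]->D => UDRRUURR INVALID (collision), skipped
Fold 4: move[5]->L => URRRULRR INVALID (collision), skipped

Answer: VVXX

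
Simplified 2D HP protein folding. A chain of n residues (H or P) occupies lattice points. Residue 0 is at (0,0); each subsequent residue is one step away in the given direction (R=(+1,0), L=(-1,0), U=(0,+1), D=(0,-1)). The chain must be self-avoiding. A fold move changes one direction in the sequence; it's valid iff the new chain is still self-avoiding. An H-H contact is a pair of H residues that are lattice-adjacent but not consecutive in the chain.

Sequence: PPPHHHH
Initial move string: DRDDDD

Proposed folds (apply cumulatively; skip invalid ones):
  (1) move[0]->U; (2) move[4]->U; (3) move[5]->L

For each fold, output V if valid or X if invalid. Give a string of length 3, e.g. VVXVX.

Answer: VXV

Derivation:
Initial: DRDDDD -> [(0, 0), (0, -1), (1, -1), (1, -2), (1, -3), (1, -4), (1, -5)]
Fold 1: move[0]->U => URDDDD VALID
Fold 2: move[4]->U => URDDUD INVALID (collision), skipped
Fold 3: move[5]->L => URDDDL VALID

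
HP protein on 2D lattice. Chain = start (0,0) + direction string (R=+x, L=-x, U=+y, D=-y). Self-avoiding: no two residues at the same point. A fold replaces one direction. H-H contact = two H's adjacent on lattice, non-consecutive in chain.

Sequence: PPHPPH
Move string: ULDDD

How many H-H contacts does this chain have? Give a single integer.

Positions: [(0, 0), (0, 1), (-1, 1), (-1, 0), (-1, -1), (-1, -2)]
No H-H contacts found.

Answer: 0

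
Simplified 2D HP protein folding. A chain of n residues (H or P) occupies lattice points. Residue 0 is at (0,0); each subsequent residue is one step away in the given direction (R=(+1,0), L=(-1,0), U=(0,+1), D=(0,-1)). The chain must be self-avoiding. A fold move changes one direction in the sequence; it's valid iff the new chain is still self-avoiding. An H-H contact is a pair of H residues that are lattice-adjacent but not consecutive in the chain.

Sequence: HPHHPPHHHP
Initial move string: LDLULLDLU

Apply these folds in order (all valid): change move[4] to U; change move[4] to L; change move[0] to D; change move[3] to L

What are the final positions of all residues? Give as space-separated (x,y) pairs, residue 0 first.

Answer: (0,0) (0,-1) (0,-2) (-1,-2) (-2,-2) (-3,-2) (-4,-2) (-4,-3) (-5,-3) (-5,-2)

Derivation:
Initial moves: LDLULLDLU
Fold: move[4]->U => LDLUULDLU (positions: [(0, 0), (-1, 0), (-1, -1), (-2, -1), (-2, 0), (-2, 1), (-3, 1), (-3, 0), (-4, 0), (-4, 1)])
Fold: move[4]->L => LDLULLDLU (positions: [(0, 0), (-1, 0), (-1, -1), (-2, -1), (-2, 0), (-3, 0), (-4, 0), (-4, -1), (-5, -1), (-5, 0)])
Fold: move[0]->D => DDLULLDLU (positions: [(0, 0), (0, -1), (0, -2), (-1, -2), (-1, -1), (-2, -1), (-3, -1), (-3, -2), (-4, -2), (-4, -1)])
Fold: move[3]->L => DDLLLLDLU (positions: [(0, 0), (0, -1), (0, -2), (-1, -2), (-2, -2), (-3, -2), (-4, -2), (-4, -3), (-5, -3), (-5, -2)])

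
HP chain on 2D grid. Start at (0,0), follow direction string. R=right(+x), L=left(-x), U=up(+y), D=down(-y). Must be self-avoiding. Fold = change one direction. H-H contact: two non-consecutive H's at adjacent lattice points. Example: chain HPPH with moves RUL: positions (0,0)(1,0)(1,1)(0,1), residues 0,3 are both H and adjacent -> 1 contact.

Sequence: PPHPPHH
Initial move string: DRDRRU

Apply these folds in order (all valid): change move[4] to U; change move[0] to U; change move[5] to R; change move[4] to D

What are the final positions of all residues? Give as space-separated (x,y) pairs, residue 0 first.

Answer: (0,0) (0,1) (1,1) (1,0) (2,0) (2,-1) (3,-1)

Derivation:
Initial moves: DRDRRU
Fold: move[4]->U => DRDRUU (positions: [(0, 0), (0, -1), (1, -1), (1, -2), (2, -2), (2, -1), (2, 0)])
Fold: move[0]->U => URDRUU (positions: [(0, 0), (0, 1), (1, 1), (1, 0), (2, 0), (2, 1), (2, 2)])
Fold: move[5]->R => URDRUR (positions: [(0, 0), (0, 1), (1, 1), (1, 0), (2, 0), (2, 1), (3, 1)])
Fold: move[4]->D => URDRDR (positions: [(0, 0), (0, 1), (1, 1), (1, 0), (2, 0), (2, -1), (3, -1)])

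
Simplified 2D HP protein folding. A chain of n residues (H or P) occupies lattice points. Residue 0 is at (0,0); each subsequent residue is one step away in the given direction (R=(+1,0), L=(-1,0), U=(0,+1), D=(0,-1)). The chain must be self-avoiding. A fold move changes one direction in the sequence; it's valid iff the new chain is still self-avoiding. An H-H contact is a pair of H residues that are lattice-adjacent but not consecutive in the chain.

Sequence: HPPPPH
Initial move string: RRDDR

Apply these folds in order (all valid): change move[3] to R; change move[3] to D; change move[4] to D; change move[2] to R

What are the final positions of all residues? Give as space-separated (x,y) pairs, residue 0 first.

Initial moves: RRDDR
Fold: move[3]->R => RRDRR (positions: [(0, 0), (1, 0), (2, 0), (2, -1), (3, -1), (4, -1)])
Fold: move[3]->D => RRDDR (positions: [(0, 0), (1, 0), (2, 0), (2, -1), (2, -2), (3, -2)])
Fold: move[4]->D => RRDDD (positions: [(0, 0), (1, 0), (2, 0), (2, -1), (2, -2), (2, -3)])
Fold: move[2]->R => RRRDD (positions: [(0, 0), (1, 0), (2, 0), (3, 0), (3, -1), (3, -2)])

Answer: (0,0) (1,0) (2,0) (3,0) (3,-1) (3,-2)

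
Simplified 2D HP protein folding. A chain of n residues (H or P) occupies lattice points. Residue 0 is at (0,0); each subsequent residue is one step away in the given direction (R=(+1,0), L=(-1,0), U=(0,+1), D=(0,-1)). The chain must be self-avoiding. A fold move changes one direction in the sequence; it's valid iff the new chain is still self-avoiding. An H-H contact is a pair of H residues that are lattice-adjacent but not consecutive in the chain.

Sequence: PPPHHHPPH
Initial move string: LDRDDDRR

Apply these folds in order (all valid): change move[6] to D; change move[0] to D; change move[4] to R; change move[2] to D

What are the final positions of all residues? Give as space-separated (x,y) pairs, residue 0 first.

Answer: (0,0) (0,-1) (0,-2) (0,-3) (0,-4) (1,-4) (1,-5) (1,-6) (2,-6)

Derivation:
Initial moves: LDRDDDRR
Fold: move[6]->D => LDRDDDDR (positions: [(0, 0), (-1, 0), (-1, -1), (0, -1), (0, -2), (0, -3), (0, -4), (0, -5), (1, -5)])
Fold: move[0]->D => DDRDDDDR (positions: [(0, 0), (0, -1), (0, -2), (1, -2), (1, -3), (1, -4), (1, -5), (1, -6), (2, -6)])
Fold: move[4]->R => DDRDRDDR (positions: [(0, 0), (0, -1), (0, -2), (1, -2), (1, -3), (2, -3), (2, -4), (2, -5), (3, -5)])
Fold: move[2]->D => DDDDRDDR (positions: [(0, 0), (0, -1), (0, -2), (0, -3), (0, -4), (1, -4), (1, -5), (1, -6), (2, -6)])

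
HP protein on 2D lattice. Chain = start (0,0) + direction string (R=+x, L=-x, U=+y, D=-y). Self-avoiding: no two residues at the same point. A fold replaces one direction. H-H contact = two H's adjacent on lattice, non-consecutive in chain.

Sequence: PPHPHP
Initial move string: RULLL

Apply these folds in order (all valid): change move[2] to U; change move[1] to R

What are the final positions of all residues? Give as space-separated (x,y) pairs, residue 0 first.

Initial moves: RULLL
Fold: move[2]->U => RUULL (positions: [(0, 0), (1, 0), (1, 1), (1, 2), (0, 2), (-1, 2)])
Fold: move[1]->R => RRULL (positions: [(0, 0), (1, 0), (2, 0), (2, 1), (1, 1), (0, 1)])

Answer: (0,0) (1,0) (2,0) (2,1) (1,1) (0,1)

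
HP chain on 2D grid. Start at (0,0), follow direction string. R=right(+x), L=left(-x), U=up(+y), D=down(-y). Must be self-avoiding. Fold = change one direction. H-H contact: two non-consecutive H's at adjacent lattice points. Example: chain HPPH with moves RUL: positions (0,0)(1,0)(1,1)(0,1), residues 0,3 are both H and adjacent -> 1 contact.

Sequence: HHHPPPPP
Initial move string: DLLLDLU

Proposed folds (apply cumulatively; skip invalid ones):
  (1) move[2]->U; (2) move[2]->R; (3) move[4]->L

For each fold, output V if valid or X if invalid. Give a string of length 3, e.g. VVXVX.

Initial: DLLLDLU -> [(0, 0), (0, -1), (-1, -1), (-2, -1), (-3, -1), (-3, -2), (-4, -2), (-4, -1)]
Fold 1: move[2]->U => DLULDLU VALID
Fold 2: move[2]->R => DLRLDLU INVALID (collision), skipped
Fold 3: move[4]->L => DLULLLU VALID

Answer: VXV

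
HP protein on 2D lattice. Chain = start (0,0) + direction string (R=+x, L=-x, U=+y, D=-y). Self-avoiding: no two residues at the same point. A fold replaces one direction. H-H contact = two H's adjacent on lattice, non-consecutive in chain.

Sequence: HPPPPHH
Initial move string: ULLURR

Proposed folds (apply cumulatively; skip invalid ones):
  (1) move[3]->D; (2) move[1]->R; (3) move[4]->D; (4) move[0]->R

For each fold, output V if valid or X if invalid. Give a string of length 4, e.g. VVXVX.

Answer: XXXX

Derivation:
Initial: ULLURR -> [(0, 0), (0, 1), (-1, 1), (-2, 1), (-2, 2), (-1, 2), (0, 2)]
Fold 1: move[3]->D => ULLDRR INVALID (collision), skipped
Fold 2: move[1]->R => URLURR INVALID (collision), skipped
Fold 3: move[4]->D => ULLUDR INVALID (collision), skipped
Fold 4: move[0]->R => RLLURR INVALID (collision), skipped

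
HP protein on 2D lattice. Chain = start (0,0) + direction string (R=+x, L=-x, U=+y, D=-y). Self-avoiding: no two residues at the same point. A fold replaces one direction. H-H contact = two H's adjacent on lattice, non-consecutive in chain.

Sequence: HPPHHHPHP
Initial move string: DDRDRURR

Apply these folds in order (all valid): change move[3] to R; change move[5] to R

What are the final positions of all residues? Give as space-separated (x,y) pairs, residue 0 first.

Initial moves: DDRDRURR
Fold: move[3]->R => DDRRRURR (positions: [(0, 0), (0, -1), (0, -2), (1, -2), (2, -2), (3, -2), (3, -1), (4, -1), (5, -1)])
Fold: move[5]->R => DDRRRRRR (positions: [(0, 0), (0, -1), (0, -2), (1, -2), (2, -2), (3, -2), (4, -2), (5, -2), (6, -2)])

Answer: (0,0) (0,-1) (0,-2) (1,-2) (2,-2) (3,-2) (4,-2) (5,-2) (6,-2)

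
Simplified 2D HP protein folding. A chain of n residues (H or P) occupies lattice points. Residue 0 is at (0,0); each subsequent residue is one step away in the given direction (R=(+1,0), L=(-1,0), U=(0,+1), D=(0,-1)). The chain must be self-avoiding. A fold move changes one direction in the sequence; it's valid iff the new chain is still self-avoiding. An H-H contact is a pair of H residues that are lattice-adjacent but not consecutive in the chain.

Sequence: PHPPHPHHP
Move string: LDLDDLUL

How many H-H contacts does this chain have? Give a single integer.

Positions: [(0, 0), (-1, 0), (-1, -1), (-2, -1), (-2, -2), (-2, -3), (-3, -3), (-3, -2), (-4, -2)]
H-H contact: residue 4 @(-2,-2) - residue 7 @(-3, -2)

Answer: 1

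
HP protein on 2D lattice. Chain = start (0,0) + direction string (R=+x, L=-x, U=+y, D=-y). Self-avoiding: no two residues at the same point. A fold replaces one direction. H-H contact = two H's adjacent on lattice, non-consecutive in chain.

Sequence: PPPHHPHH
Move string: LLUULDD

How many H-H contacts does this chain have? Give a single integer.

Answer: 1

Derivation:
Positions: [(0, 0), (-1, 0), (-2, 0), (-2, 1), (-2, 2), (-3, 2), (-3, 1), (-3, 0)]
H-H contact: residue 3 @(-2,1) - residue 6 @(-3, 1)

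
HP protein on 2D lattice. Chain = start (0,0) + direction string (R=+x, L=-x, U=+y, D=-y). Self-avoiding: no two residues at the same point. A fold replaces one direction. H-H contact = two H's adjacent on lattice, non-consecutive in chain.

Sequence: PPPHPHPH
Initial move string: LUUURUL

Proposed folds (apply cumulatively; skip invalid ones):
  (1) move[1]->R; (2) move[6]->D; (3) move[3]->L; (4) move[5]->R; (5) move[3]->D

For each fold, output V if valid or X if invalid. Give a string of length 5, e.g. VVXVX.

Answer: XXXXX

Derivation:
Initial: LUUURUL -> [(0, 0), (-1, 0), (-1, 1), (-1, 2), (-1, 3), (0, 3), (0, 4), (-1, 4)]
Fold 1: move[1]->R => LRUURUL INVALID (collision), skipped
Fold 2: move[6]->D => LUUURUD INVALID (collision), skipped
Fold 3: move[3]->L => LUULRUL INVALID (collision), skipped
Fold 4: move[5]->R => LUUURRL INVALID (collision), skipped
Fold 5: move[3]->D => LUUDRUL INVALID (collision), skipped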